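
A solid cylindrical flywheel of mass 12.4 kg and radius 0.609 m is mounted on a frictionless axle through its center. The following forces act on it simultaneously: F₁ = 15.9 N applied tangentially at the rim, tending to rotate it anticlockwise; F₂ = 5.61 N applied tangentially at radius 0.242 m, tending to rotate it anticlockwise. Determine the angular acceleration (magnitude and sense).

α ≈ 4.80 rad/s², anticlockwise

I = ½MR² = (1/2)(12.4)(0.609)² = 2.299 kg·m².
Taking anticlockwise as positive: τ₁ = +(15.9)(0.609) = +9.683 N·m; τ₂ = +(5.61)(0.242) = +1.358 N·m.
Net torque τ = 11.04 N·m.
α = τ/I = 11.04/2.299 = 4.801 rad/s².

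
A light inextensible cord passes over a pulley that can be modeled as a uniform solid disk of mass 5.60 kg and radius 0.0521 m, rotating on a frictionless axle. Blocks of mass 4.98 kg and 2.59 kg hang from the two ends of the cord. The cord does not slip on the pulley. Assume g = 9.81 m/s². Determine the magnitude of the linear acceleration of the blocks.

a ≈ 2.26 m/s²

I = ½MR² = (1/2)(5.60)(0.0521)² = 0.007600 kg·m².
Heavier block: m₁g − T₁ = m₁a. Lighter block: T₂ − m₂g = m₂a.
Pulley: (T₁ − T₂)R = Iα = I(a/R), so T₁ − T₂ = (I/R²)a = (1/2)M_p a = 2.800·a.
Adding the three: (m₁ − m₂)g = (m₁ + m₂ + 2.800)a, so a = (4.98 − 2.59)(9.81)/(4.98 + 2.59 + 2.800) = 2.261 m/s².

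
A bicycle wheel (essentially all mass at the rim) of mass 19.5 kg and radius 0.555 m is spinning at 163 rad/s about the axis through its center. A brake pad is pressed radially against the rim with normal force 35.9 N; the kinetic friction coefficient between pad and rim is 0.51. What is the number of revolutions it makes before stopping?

I = MR² = (19.5)(0.555)² = 6.006 kg·m².
Friction force f = μN = (0.51)(35.9) = 18.31 N at the rim; torque magnitude τ = fR = 10.16 N·m, opposing ω.
|α| = τ/I = 10.16/6.006 = 1.692 rad/s² (deceleration).
ω² = ω₀² − 2|α|θ with ω = 0 ⇒ θ = ω₀²/(2|α|) = 7853 rad = 1250 rev.

≈ 1250 revolutions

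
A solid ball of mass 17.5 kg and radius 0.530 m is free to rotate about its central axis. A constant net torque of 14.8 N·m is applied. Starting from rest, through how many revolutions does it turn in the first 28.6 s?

≈ 490 revolutions

I = (2/5)MR² = (2/5)(17.5)(0.530)² = 1.966 kg·m².
α = τ/I = 14.8/1.966 = 7.527 rad/s².
θ = ½αt² = ½(7.527)(28.6)² = 3078 rad.
Revolutions = θ/(2π) = 489.9.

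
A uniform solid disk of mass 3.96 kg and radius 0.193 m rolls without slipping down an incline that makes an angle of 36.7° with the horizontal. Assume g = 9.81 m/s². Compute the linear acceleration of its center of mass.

a ≈ 3.91 m/s²

Translation along the incline: Mg sinθ − f = Ma.
Rotation about the center: fR = Iα with I = ½MR². No-slip gives a = αR, so f = (I/R²)a = (1/2)M a.
Substituting: Mg sinθ = (1 + 0.5000)Ma, so a = g sinθ/(1 + 0.5000) = (9.81) sin 36.7° / 1.500 = 3.908 m/s².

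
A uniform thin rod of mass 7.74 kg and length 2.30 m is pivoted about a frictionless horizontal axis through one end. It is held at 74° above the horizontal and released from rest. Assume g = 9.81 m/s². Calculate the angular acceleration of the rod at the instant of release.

α ≈ 1.76 rad/s²

About the pivot, I = (1/3)ML² = (1/3)(7.74)(2.30)² = 13.65 kg·m².
The weight acts at the center, a distance L/2 = 1.150 m from the pivot; τ = Mg(L/2) cos 74° = 24.07 N·m.
α = τ/I = 24.07/13.65 = 1.763 rad/s².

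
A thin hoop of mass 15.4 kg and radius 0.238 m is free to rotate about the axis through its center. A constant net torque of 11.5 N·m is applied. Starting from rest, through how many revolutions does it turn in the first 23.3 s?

I = MR² = (15.4)(0.238)² = 0.8723 kg·m².
α = τ/I = 11.5/0.8723 = 13.18 rad/s².
θ = ½αt² = ½(13.18)(23.3)² = 3579 rad.
Revolutions = θ/(2π) = 569.5.

≈ 570 revolutions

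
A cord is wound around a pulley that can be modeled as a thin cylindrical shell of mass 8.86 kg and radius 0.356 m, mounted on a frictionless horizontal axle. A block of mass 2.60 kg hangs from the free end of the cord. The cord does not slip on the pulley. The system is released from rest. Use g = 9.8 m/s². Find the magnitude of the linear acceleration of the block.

a ≈ 2.22 m/s²

I = MR² = (8.86)(0.356)² = 1.123 kg·m².
Block: mg − T = ma. Pulley: TR = Iα. No-slip: a = αR, so T = (I/R²)a = 8.860·a.
Then mg = (m + 8.860)a, so a = (2.60)(9.8)/(2.60 + 8.860) = 2.223 m/s².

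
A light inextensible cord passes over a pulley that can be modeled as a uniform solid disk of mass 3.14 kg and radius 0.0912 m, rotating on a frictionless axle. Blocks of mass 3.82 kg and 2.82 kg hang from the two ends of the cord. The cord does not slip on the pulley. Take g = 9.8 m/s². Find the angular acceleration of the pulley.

α ≈ 13.1 rad/s²

I = ½MR² = (1/2)(3.14)(0.0912)² = 0.01306 kg·m².
Heavier block: m₁g − T₁ = m₁a. Lighter block: T₂ − m₂g = m₂a.
Pulley: (T₁ − T₂)R = Iα = I(a/R), so T₁ − T₂ = (I/R²)a = (1/2)M_p a = 1.570·a.
Adding the three: (m₁ − m₂)g = (m₁ + m₂ + 1.570)a, so a = (3.82 − 2.82)(9.8)/(3.82 + 2.82 + 1.570) = 1.194 m/s².
α = a/R = 1.194/0.0912 = 13.09 rad/s².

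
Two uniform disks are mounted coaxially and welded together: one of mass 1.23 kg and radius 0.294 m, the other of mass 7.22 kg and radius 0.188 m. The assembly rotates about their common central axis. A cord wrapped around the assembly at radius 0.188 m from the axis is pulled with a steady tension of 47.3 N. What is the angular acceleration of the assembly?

α ≈ 49.2 rad/s²

I = ½M₁R₁² + ½M₂R₂² = ½(1.23)(0.294)² + ½(7.22)(0.188)² = 0.1807 kg·m².
τ = F r = (47.3)(0.188) = 8.892 N·m.
α = τ/I = 8.892/0.1807 = 49.20 rad/s².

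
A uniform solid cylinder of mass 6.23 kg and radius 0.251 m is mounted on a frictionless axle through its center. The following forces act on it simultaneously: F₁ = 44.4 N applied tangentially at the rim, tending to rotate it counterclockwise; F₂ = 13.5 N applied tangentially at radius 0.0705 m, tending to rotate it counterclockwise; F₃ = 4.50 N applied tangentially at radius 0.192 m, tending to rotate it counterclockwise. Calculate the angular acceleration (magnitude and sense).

α ≈ 66.0 rad/s², counterclockwise

I = ½MR² = (1/2)(6.23)(0.251)² = 0.1962 kg·m².
Taking counterclockwise as positive: τ₁ = +(44.4)(0.251) = +11.14 N·m; τ₂ = +(13.5)(0.0705) = +0.9517 N·m; τ₃ = +(4.50)(0.192) = +0.8640 N·m.
Net torque τ = 12.96 N·m.
α = τ/I = 12.96/0.1962 = 66.04 rad/s².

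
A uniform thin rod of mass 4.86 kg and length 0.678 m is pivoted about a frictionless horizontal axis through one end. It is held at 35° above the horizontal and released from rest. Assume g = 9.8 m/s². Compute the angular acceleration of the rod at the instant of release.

About the pivot, I = (1/3)ML² = (1/3)(4.86)(0.678)² = 0.7447 kg·m².
The weight acts at the center, a distance L/2 = 0.3390 m from the pivot; τ = Mg(L/2) cos 35° = 13.23 N·m.
α = τ/I = 13.23/0.7447 = 17.76 rad/s².

α ≈ 17.8 rad/s²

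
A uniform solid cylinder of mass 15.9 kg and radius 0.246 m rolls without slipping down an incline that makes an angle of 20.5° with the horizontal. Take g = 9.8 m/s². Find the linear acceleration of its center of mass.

Translation along the incline: Mg sinθ − f = Ma.
Rotation about the center: fR = Iα with I = ½MR². No-slip gives a = αR, so f = (I/R²)a = (1/2)M a.
Substituting: Mg sinθ = (1 + 0.5000)Ma, so a = g sinθ/(1 + 0.5000) = (9.8) sin 20.5° / 1.500 = 2.288 m/s².

a ≈ 2.29 m/s²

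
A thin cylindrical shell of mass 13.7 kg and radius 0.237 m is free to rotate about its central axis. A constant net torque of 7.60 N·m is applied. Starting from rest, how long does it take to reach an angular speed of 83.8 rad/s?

t ≈ 8.48 s

I = MR² = (13.7)(0.237)² = 0.7695 kg·m².
α = τ/I = 7.60/0.7695 = 9.876 rad/s².
ω = αt ⇒ t = ω/α = 83.8/9.876 = 8.485 s.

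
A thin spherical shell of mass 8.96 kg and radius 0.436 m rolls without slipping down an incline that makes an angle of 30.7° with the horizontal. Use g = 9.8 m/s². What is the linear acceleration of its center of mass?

Translation along the incline: Mg sinθ − f = Ma.
Rotation about the center: fR = Iα with I = (2/3)MR². No-slip gives a = αR, so f = (I/R²)a = (2/3)M a.
Substituting: Mg sinθ = (1 + 0.6667)Ma, so a = g sinθ/(1 + 0.6667) = (9.8) sin 30.7° / 1.667 = 3.002 m/s².

a ≈ 3.00 m/s²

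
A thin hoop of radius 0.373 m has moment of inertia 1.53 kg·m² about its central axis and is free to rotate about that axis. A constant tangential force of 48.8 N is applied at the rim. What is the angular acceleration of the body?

τ = F R = (48.8)(0.373) = 18.20 N·m.
From τ = Iα: α = 18.20/1.530 = 11.90 rad/s².

α ≈ 11.9 rad/s²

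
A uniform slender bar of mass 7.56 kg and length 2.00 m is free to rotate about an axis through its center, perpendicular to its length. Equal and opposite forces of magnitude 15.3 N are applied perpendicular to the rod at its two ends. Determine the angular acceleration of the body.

I = (1/12)ML² = (1/12)(7.56)(2.00)² = 2.520 kg·m².
The couple gives τ = F·(L/2) + F·(L/2) = F L = (15.3)(2.00) = 30.60 N·m.
Newton's second law for rotation, τ = Iα, gives α = τ/I = 30.60/2.520 = 12.14 rad/s².

α ≈ 12.1 rad/s²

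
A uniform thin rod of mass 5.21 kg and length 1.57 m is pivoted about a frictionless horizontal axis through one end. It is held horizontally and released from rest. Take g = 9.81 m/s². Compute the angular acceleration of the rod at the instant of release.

α ≈ 9.37 rad/s²

About the pivot, I = (1/3)ML² = (1/3)(5.21)(1.57)² = 4.281 kg·m².
The weight acts at the center, a distance L/2 = 0.7850 m from the pivot; τ = Mg(L/2) = 40.12 N·m.
α = τ/I = 40.12/4.281 = 9.373 rad/s².
(Equivalently α = (3g/(2L)) = 9.373 rad/s².)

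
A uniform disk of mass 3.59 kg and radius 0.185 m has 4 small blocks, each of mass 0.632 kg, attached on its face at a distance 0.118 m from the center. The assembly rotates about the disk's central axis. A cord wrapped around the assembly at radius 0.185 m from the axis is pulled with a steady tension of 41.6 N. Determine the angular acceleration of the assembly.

α ≈ 79.6 rad/s²

I_disk = ½MR² = ½(3.59)(0.185)² = 0.06143 kg·m².
I_blocks = 4·m·r² = 4(0.632)(0.118)² = 0.03520 kg·m².
Total I = 0.09663 kg·m².
τ = F r = (41.6)(0.185) = 7.696 N·m.
α = τ/I = 7.696/0.09663 = 79.64 rad/s².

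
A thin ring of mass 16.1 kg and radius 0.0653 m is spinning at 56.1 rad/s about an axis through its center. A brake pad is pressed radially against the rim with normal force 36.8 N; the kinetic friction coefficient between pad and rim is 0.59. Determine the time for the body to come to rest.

t ≈ 2.72 s

I = MR² = (16.1)(0.0653)² = 0.06865 kg·m².
Friction force f = μN = (0.59)(36.8) = 21.71 N at the rim; torque magnitude τ = fR = 1.418 N·m, opposing ω.
|α| = τ/I = 1.418/0.06865 = 20.65 rad/s² (deceleration).
0 = ω₀ − |α|t ⇒ t = ω₀/|α| = 56.1/20.65 = 2.716 s.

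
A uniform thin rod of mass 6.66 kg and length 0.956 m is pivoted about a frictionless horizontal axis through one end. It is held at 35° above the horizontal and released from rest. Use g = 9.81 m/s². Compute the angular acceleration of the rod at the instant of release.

About the pivot, I = (1/3)ML² = (1/3)(6.66)(0.956)² = 2.029 kg·m².
The weight acts at the center, a distance L/2 = 0.4780 m from the pivot; τ = Mg(L/2) cos 35° = 25.58 N·m.
α = τ/I = 25.58/2.029 = 12.61 rad/s².

α ≈ 12.6 rad/s²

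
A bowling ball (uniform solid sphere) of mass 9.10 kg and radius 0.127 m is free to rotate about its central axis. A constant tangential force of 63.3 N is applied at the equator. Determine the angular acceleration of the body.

I = (2/5)MR² = (2/5)(9.10)(0.127)² = 0.05871 kg·m².
τ = F R = (63.3)(0.127) = 8.039 N·m.
From τ = Iα: α = 8.039/0.05871 = 136.9 rad/s².

α ≈ 137 rad/s²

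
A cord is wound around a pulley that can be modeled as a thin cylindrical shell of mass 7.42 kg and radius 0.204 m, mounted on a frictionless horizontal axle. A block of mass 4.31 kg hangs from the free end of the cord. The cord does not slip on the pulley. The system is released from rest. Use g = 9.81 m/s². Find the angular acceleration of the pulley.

α ≈ 17.7 rad/s²

I = MR² = (7.42)(0.204)² = 0.3088 kg·m².
Block: mg − T = ma. Pulley: TR = Iα. No-slip: a = αR, so T = (I/R²)a = 7.420·a.
Then mg = (m + 7.420)a, so a = (4.31)(9.81)/(4.31 + 7.420) = 3.605 m/s².
α = a/R = 3.605/0.204 = 17.67 rad/s².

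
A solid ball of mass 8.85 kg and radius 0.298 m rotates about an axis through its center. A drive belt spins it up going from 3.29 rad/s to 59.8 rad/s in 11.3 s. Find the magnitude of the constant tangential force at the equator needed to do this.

F ≈ 5.28 N

I = (2/5)MR² = (2/5)(8.85)(0.298)² = 0.3144 kg·m².
α = Δω/Δt = (59.8 − 3.29)/11.3 = 5.001 rad/s².
The required torque is τ = Iα = (0.3144)(5.001) = 1.572 N·m.
A tangential force at the equator gives τ = FR, so F = τ/R = 1.572/0.298 = 5.276 N.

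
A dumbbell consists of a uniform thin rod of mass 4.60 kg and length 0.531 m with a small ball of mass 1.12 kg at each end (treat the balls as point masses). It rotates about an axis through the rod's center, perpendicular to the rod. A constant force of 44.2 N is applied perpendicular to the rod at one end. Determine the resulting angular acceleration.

α ≈ 44.1 rad/s²

I_rod = (1/12)ML² = (1/12)(4.60)(0.531)² = 0.1081 kg·m².
I_balls = 2·m·(L/2)² = 2(1.12)(0.2655)² = 0.1579 kg·m².
Total I = 0.2660 kg·m².
τ = F·(L/2) = (44.2)(0.266) = 11.74 N·m.
α = τ/I = 11.74/0.2660 = 44.12 rad/s².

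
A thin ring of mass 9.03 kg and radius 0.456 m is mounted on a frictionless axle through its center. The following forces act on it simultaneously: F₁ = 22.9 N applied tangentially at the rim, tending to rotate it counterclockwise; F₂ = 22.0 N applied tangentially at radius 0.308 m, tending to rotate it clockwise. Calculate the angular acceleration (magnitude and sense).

I = MR² = (9.03)(0.456)² = 1.878 kg·m².
Taking counterclockwise as positive: τ₁ = +(22.9)(0.456) = +10.44 N·m; τ₂ = −(22.0)(0.308) = −6.776 N·m.
Net torque τ = 3.666 N·m.
α = τ/I = 3.666/1.878 = 1.953 rad/s².

α ≈ 1.95 rad/s², counterclockwise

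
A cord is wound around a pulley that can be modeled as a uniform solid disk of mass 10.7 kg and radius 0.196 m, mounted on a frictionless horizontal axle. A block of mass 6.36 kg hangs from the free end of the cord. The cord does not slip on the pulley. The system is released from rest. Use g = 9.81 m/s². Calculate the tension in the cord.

T ≈ 28.5 N

I = ½MR² = (1/2)(10.7)(0.196)² = 0.2055 kg·m².
Block: mg − T = ma. Pulley: TR = Iα. No-slip: a = αR, so T = (I/R²)a = 5.350·a.
Then mg = (m + 5.350)a, so a = (6.36)(9.81)/(6.36 + 5.350) = 5.328 m/s².
T = 5.350·a = 28.51 N.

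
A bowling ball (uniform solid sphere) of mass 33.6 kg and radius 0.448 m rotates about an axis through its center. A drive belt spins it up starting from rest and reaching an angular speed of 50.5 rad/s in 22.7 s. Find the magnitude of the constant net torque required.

I = (2/5)MR² = (2/5)(33.6)(0.448)² = 2.697 kg·m².
α = Δω/Δt = (50.5 − 0)/22.7 = 2.225 rad/s².
τ = Iα = (2.697)(2.225) = 6.001 N·m.

τ ≈ 6.00 N·m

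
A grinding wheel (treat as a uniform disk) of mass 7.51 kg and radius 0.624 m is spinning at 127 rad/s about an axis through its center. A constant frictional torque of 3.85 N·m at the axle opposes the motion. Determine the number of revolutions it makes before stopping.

≈ 487 revolutions

I = ½MR² = (1/2)(7.51)(0.624)² = 1.462 kg·m².
The net torque has magnitude 3.85 N·m, opposing ω.
|α| = τ/I = 3.850/1.462 = 2.633 rad/s² (deceleration).
ω² = ω₀² − 2|α|θ with ω = 0 ⇒ θ = ω₀²/(2|α|) = 3063 rad = 487.4 rev.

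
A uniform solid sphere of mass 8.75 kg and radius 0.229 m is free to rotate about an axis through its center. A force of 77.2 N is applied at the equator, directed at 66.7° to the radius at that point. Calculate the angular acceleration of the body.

I = (2/5)MR² = (2/5)(8.75)(0.229)² = 0.1835 kg·m².
Only the tangential component produces torque: τ = F R sinθ = (77.2)(0.229) sin 66.7° = 16.24 N·m.
Newton's second law for rotation, τ = Iα, gives α = τ/I = 16.24/0.1835 = 88.46 rad/s².

α ≈ 88.5 rad/s²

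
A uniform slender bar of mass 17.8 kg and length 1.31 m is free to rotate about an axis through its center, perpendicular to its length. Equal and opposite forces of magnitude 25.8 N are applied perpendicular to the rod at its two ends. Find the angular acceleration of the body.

α ≈ 13.3 rad/s²

I = (1/12)ML² = (1/12)(17.8)(1.31)² = 2.546 kg·m².
The couple gives τ = F·(L/2) + F·(L/2) = F L = (25.8)(1.31) = 33.80 N·m.
From τ = Iα: α = 33.80/2.546 = 13.28 rad/s².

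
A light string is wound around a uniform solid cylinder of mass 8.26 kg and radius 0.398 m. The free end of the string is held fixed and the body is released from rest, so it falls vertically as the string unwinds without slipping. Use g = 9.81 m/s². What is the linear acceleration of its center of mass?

Translation: Mg − T = Ma. Rotation about the center: TR = Iα with I = ½MR².
With a = αR: T = (I/R²)a = (1/2)M a, so Mg = (1 + 0.5000)Ma.
a = g/(1 + 0.5000) = 9.81/1.500 = 6.540 m/s².

a ≈ 6.54 m/s²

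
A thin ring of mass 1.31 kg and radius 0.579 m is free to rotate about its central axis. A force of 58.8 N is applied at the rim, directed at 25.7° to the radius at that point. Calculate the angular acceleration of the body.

I = MR² = (1.31)(0.579)² = 0.4392 kg·m².
Only the tangential component produces torque: τ = F R sinθ = (58.8)(0.579) sin 25.7° = 14.76 N·m.
From τ = Iα: α = 14.76/0.4392 = 33.62 rad/s².

α ≈ 33.6 rad/s²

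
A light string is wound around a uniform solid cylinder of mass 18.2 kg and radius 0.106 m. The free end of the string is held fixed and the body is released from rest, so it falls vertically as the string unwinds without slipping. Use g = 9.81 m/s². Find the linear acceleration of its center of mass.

Translation: Mg − T = Ma. Rotation about the center: TR = Iα with I = ½MR².
With a = αR: T = (I/R²)a = (1/2)M a, so Mg = (1 + 0.5000)Ma.
a = g/(1 + 0.5000) = 9.81/1.500 = 6.540 m/s².

a ≈ 6.54 m/s²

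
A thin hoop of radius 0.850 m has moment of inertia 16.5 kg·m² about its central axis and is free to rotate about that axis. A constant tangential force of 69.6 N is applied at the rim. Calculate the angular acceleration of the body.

τ = F R = (69.6)(0.850) = 59.16 N·m.
Newton's second law for rotation, τ = Iα, gives α = τ/I = 59.16/16.50 = 3.585 rad/s².

α ≈ 3.59 rad/s²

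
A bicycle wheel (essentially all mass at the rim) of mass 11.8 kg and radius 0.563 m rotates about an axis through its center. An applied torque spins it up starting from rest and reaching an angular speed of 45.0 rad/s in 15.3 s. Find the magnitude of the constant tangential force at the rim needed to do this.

F ≈ 19.5 N

I = MR² = (11.8)(0.563)² = 3.740 kg·m².
α = Δω/Δt = (45.0 − 0)/15.3 = 2.941 rad/s².
The required torque is τ = Iα = (3.740)(2.941) = 11.00 N·m.
A tangential force at the rim gives τ = FR, so F = τ/R = 11.00/0.563 = 19.54 N.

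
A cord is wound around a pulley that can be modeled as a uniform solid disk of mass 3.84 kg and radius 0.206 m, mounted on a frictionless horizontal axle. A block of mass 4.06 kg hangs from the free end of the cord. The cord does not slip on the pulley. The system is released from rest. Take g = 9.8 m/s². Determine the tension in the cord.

I = ½MR² = (1/2)(3.84)(0.206)² = 0.08148 kg·m².
Block: mg − T = ma. Pulley: TR = Iα. No-slip: a = αR, so T = (I/R²)a = 1.920·a.
Then mg = (m + 1.920)a, so a = (4.06)(9.8)/(4.06 + 1.920) = 6.654 m/s².
T = 1.920·a = 12.77 N.

T ≈ 12.8 N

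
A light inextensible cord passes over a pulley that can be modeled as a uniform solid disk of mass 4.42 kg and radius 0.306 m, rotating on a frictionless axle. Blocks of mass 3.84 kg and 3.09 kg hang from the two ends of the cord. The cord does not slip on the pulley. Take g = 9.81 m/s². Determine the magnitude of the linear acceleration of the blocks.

I = ½MR² = (1/2)(4.42)(0.306)² = 0.2069 kg·m².
Heavier block: m₁g − T₁ = m₁a. Lighter block: T₂ − m₂g = m₂a.
Pulley: (T₁ − T₂)R = Iα = I(a/R), so T₁ − T₂ = (I/R²)a = (1/2)M_p a = 2.210·a.
Adding the three: (m₁ − m₂)g = (m₁ + m₂ + 2.210)a, so a = (3.84 − 3.09)(9.81)/(3.84 + 3.09 + 2.210) = 0.8050 m/s².

a ≈ 0.805 m/s²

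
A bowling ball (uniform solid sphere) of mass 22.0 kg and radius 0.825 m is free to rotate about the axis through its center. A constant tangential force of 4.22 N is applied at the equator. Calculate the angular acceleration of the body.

I = (2/5)MR² = (2/5)(22.0)(0.825)² = 5.989 kg·m².
τ = F R = (4.22)(0.825) = 3.481 N·m.
Newton's second law for rotation, τ = Iα, gives α = τ/I = 3.481/5.989 = 0.5813 rad/s².

α ≈ 0.581 rad/s²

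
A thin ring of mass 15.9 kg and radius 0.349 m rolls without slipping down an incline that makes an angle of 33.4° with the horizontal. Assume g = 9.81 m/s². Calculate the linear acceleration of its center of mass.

a ≈ 2.70 m/s²

Translation along the incline: Mg sinθ − f = Ma.
Rotation about the center: fR = Iα with I = MR². No-slip gives a = αR, so f = (I/R²)a = M a.
Substituting: Mg sinθ = (1 + 1.000)Ma, so a = g sinθ/(1 + 1.000) = (9.81) sin 33.4° / 2.000 = 2.700 m/s².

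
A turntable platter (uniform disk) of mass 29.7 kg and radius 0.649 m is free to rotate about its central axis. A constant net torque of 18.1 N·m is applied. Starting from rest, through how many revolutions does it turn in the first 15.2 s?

≈ 53.2 revolutions

I = ½MR² = (1/2)(29.7)(0.649)² = 6.255 kg·m².
α = τ/I = 18.1/6.255 = 2.894 rad/s².
θ = ½αt² = ½(2.894)(15.2)² = 334.3 rad.
Revolutions = θ/(2π) = 53.20.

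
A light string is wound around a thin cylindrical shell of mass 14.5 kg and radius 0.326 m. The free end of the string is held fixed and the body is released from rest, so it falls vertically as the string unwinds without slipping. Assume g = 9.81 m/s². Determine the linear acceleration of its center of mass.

Translation: Mg − T = Ma. Rotation about the center: TR = Iα with I = MR².
With a = αR: T = (I/R²)a = M a, so Mg = (1 + 1.000)Ma.
a = g/(1 + 1.000) = 9.81/2.000 = 4.905 m/s².

a ≈ 4.91 m/s²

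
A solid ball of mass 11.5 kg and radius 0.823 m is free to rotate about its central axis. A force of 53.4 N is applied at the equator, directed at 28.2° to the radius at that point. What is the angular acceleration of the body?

α ≈ 6.67 rad/s²

I = (2/5)MR² = (2/5)(11.5)(0.823)² = 3.116 kg·m².
Only the tangential component produces torque: τ = F R sinθ = (53.4)(0.823) sin 28.2° = 20.77 N·m.
Newton's second law for rotation, τ = Iα, gives α = τ/I = 20.77/3.116 = 6.665 rad/s².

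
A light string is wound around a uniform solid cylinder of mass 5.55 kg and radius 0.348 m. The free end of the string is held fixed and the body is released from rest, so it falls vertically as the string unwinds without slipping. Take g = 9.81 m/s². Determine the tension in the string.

T ≈ 18.1 N

Translation: Mg − T = Ma. Rotation about the center: TR = Iα with I = ½MR².
With a = αR: T = (I/R²)a = (1/2)M a, so Mg = (1 + 0.5000)Ma.
a = g/(1 + 0.5000) = 9.81/1.500 = 6.540 m/s².
T = 0.5000·M·a = (0.5000)(5.55)(6.540) = 18.15 N.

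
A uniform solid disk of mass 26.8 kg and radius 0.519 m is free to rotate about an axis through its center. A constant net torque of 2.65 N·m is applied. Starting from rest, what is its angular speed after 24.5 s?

ω ≈ 18.0 rad/s

I = ½MR² = (1/2)(26.8)(0.519)² = 3.609 kg·m².
α = τ/I = 2.65/3.609 = 0.7342 rad/s².
ω = ω₀ + αt = 0 + (0.7342)(24.5) = 17.99 rad/s.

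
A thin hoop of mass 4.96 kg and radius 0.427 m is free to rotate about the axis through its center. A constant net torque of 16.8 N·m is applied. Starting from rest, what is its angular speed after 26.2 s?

I = MR² = (4.96)(0.427)² = 0.9044 kg·m².
α = τ/I = 16.8/0.9044 = 18.58 rad/s².
ω = ω₀ + αt = 0 + (18.58)(26.2) = 486.7 rad/s.

ω ≈ 487 rad/s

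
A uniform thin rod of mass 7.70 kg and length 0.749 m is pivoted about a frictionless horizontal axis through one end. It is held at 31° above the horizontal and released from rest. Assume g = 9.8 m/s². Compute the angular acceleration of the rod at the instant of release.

About the pivot, I = (1/3)ML² = (1/3)(7.70)(0.749)² = 1.440 kg·m².
The weight acts at the center, a distance L/2 = 0.3745 m from the pivot; τ = Mg(L/2) cos 31° = 24.22 N·m.
α = τ/I = 24.22/1.440 = 16.82 rad/s².

α ≈ 16.8 rad/s²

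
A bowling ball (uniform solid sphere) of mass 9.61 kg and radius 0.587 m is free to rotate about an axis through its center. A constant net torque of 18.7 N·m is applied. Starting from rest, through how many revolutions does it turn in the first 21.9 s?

I = (2/5)MR² = (2/5)(9.61)(0.587)² = 1.325 kg·m².
α = τ/I = 18.7/1.325 = 14.12 rad/s².
θ = ½αt² = ½(14.12)(21.9)² = 3386 rad.
Revolutions = θ/(2π) = 538.8.

≈ 539 revolutions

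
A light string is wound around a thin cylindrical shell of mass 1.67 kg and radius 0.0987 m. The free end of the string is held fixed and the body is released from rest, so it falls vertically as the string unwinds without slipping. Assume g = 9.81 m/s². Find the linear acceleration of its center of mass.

Translation: Mg − T = Ma. Rotation about the center: TR = Iα with I = MR².
With a = αR: T = (I/R²)a = M a, so Mg = (1 + 1.000)Ma.
a = g/(1 + 1.000) = 9.81/2.000 = 4.905 m/s².

a ≈ 4.91 m/s²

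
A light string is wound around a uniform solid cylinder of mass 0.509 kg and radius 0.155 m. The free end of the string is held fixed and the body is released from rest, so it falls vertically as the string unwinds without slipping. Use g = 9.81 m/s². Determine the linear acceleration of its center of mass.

a ≈ 6.54 m/s²

Translation: Mg − T = Ma. Rotation about the center: TR = Iα with I = ½MR².
With a = αR: T = (I/R²)a = (1/2)M a, so Mg = (1 + 0.5000)Ma.
a = g/(1 + 0.5000) = 9.81/1.500 = 6.540 m/s².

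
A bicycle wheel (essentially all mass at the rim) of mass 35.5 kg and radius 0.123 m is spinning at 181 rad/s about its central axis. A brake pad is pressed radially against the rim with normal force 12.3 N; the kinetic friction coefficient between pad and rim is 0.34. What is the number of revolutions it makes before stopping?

I = MR² = (35.5)(0.123)² = 0.5371 kg·m².
Friction force f = μN = (0.34)(12.3) = 4.182 N at the rim; torque magnitude τ = fR = 0.5144 N·m, opposing ω.
|α| = τ/I = 0.5144/0.5371 = 0.9577 rad/s² (deceleration).
ω² = ω₀² − 2|α|θ with ω = 0 ⇒ θ = ω₀²/(2|α|) = 17100 rad = 2722 rev.

≈ 2720 revolutions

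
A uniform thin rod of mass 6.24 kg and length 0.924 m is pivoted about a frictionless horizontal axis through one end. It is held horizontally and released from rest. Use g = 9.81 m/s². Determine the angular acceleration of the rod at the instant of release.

About the pivot, I = (1/3)ML² = (1/3)(6.24)(0.924)² = 1.776 kg·m².
The weight acts at the center, a distance L/2 = 0.4620 m from the pivot; τ = Mg(L/2) = 28.28 N·m.
α = τ/I = 28.28/1.776 = 15.93 rad/s².

α ≈ 15.9 rad/s²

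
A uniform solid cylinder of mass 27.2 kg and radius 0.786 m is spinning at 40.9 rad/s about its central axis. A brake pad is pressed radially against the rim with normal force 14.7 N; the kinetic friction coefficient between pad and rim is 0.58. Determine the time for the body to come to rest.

I = ½MR² = (1/2)(27.2)(0.786)² = 8.402 kg·m².
Friction force f = μN = (0.58)(14.7) = 8.526 N at the rim; torque magnitude τ = fR = 6.701 N·m, opposing ω.
|α| = τ/I = 6.701/8.402 = 0.7976 rad/s² (deceleration).
0 = ω₀ − |α|t ⇒ t = ω₀/|α| = 40.9/0.7976 = 51.28 s.

t ≈ 51.3 s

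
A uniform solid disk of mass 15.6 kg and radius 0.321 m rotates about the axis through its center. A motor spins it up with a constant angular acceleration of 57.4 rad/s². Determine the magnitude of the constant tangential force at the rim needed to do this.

I = ½MR² = (1/2)(15.6)(0.321)² = 0.8037 kg·m².
The required torque is τ = Iα = (0.8037)(57.40) = 46.13 N·m.
A tangential force at the rim gives τ = FR, so F = τ/R = 46.13/0.321 = 143.7 N.

F ≈ 144 N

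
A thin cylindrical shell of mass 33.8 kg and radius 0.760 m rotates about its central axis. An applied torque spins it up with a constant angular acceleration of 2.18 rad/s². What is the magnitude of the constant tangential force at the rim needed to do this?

F ≈ 56.0 N

I = MR² = (33.8)(0.760)² = 19.52 kg·m².
The required torque is τ = Iα = (19.52)(2.180) = 42.56 N·m.
A tangential force at the rim gives τ = FR, so F = τ/R = 42.56/0.760 = 56.00 N.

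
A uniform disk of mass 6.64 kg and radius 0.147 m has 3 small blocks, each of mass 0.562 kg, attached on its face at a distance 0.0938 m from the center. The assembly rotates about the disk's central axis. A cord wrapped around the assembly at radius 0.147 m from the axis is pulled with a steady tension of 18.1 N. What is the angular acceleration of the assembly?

α ≈ 30.7 rad/s²

I_disk = ½MR² = ½(6.64)(0.147)² = 0.07174 kg·m².
I_blocks = 3·m·r² = 3(0.562)(0.0938)² = 0.01483 kg·m².
Total I = 0.08658 kg·m².
τ = F r = (18.1)(0.147) = 2.661 N·m.
α = τ/I = 2.661/0.08658 = 30.73 rad/s².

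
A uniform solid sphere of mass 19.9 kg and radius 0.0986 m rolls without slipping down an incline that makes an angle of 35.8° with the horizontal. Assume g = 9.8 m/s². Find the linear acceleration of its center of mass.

Translation along the incline: Mg sinθ − f = Ma.
Rotation about the center: fR = Iα with I = (2/5)MR². No-slip gives a = αR, so f = (I/R²)a = (2/5)M a.
Substituting: Mg sinθ = (1 + 0.4000)Ma, so a = g sinθ/(1 + 0.4000) = (9.8) sin 35.8° / 1.400 = 4.095 m/s².

a ≈ 4.09 m/s²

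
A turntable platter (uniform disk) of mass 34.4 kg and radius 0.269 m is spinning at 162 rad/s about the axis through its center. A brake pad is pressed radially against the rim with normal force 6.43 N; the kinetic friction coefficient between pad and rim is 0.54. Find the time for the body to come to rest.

I = ½MR² = (1/2)(34.4)(0.269)² = 1.245 kg·m².
Friction force f = μN = (0.54)(6.43) = 3.472 N at the rim; torque magnitude τ = fR = 0.9340 N·m, opposing ω.
|α| = τ/I = 0.9340/1.245 = 0.7505 rad/s² (deceleration).
0 = ω₀ − |α|t ⇒ t = ω₀/|α| = 162/0.7505 = 215.9 s.

t ≈ 216 s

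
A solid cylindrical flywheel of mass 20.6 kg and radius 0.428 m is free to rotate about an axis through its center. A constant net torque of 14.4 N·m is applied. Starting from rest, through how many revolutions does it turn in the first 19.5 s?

I = ½MR² = (1/2)(20.6)(0.428)² = 1.887 kg·m².
α = τ/I = 14.4/1.887 = 7.632 rad/s².
θ = ½αt² = ½(7.632)(19.5)² = 1451 rad.
Revolutions = θ/(2π) = 230.9.

≈ 231 revolutions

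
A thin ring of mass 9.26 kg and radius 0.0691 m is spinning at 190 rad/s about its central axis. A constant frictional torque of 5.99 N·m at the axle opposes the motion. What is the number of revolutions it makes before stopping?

≈ 21.2 revolutions

I = MR² = (9.26)(0.0691)² = 0.04421 kg·m².
The net torque has magnitude 5.99 N·m, opposing ω.
|α| = τ/I = 5.990/0.04421 = 135.5 rad/s² (deceleration).
ω² = ω₀² − 2|α|θ with ω = 0 ⇒ θ = ω₀²/(2|α|) = 133.2 rad = 21.20 rev.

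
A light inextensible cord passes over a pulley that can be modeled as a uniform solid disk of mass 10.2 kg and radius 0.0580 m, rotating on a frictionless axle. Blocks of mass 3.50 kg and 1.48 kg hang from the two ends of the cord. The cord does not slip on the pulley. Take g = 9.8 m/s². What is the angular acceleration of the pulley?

I = ½MR² = (1/2)(10.2)(0.0580)² = 0.01716 kg·m².
Heavier block: m₁g − T₁ = m₁a. Lighter block: T₂ − m₂g = m₂a.
Pulley: (T₁ − T₂)R = Iα = I(a/R), so T₁ − T₂ = (I/R²)a = (1/2)M_p a = 5.100·a.
Adding the three: (m₁ − m₂)g = (m₁ + m₂ + 5.100)a, so a = (3.50 − 1.48)(9.8)/(3.50 + 1.48 + 5.100) = 1.964 m/s².
α = a/R = 1.964/0.0580 = 33.86 rad/s².

α ≈ 33.9 rad/s²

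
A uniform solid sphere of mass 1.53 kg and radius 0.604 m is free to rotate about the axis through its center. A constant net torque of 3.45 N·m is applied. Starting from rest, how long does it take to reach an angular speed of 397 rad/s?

t ≈ 25.7 s

I = (2/5)MR² = (2/5)(1.53)(0.604)² = 0.2233 kg·m².
α = τ/I = 3.45/0.2233 = 15.45 rad/s².
ω = αt ⇒ t = ω/α = 397/15.45 = 25.69 s.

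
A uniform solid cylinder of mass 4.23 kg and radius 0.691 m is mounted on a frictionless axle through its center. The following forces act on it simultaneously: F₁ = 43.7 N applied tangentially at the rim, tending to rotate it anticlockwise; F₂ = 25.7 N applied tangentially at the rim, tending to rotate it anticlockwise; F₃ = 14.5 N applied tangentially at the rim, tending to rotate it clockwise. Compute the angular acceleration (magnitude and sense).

I = ½MR² = (1/2)(4.23)(0.691)² = 1.010 kg·m².
Taking anticlockwise as positive: τ₁ = +(43.7)(0.691) = +30.20 N·m; τ₂ = +(25.7)(0.691) = +17.76 N·m; τ₃ = −(14.5)(0.691) = −10.02 N·m.
Net torque τ = 37.94 N·m.
α = τ/I = 37.94/1.010 = 37.57 rad/s².

α ≈ 37.6 rad/s², anticlockwise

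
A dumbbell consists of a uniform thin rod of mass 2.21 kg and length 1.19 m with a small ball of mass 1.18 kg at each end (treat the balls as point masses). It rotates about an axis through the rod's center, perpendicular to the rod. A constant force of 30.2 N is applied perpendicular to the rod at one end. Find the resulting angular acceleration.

α ≈ 16.4 rad/s²

I_rod = (1/12)ML² = (1/12)(2.21)(1.19)² = 0.2608 kg·m².
I_balls = 2·m·(L/2)² = 2(1.18)(0.5950)² = 0.8355 kg·m².
Total I = 1.096 kg·m².
τ = F·(L/2) = (30.2)(0.595) = 17.97 N·m.
α = τ/I = 17.97/1.096 = 16.39 rad/s².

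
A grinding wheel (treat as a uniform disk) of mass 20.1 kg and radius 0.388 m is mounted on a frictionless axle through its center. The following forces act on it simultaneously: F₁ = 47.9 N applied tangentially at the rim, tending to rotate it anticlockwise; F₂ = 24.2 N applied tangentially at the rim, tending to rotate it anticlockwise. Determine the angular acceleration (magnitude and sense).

α ≈ 18.5 rad/s², anticlockwise

I = ½MR² = (1/2)(20.1)(0.388)² = 1.513 kg·m².
Taking anticlockwise as positive: τ₁ = +(47.9)(0.388) = +18.59 N·m; τ₂ = +(24.2)(0.388) = +9.390 N·m.
Net torque τ = 27.97 N·m.
α = τ/I = 27.97/1.513 = 18.49 rad/s².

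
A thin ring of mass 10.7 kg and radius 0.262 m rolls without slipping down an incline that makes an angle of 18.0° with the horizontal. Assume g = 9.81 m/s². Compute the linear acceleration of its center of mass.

a ≈ 1.52 m/s²

Translation along the incline: Mg sinθ − f = Ma.
Rotation about the center: fR = Iα with I = MR². No-slip gives a = αR, so f = (I/R²)a = M a.
Substituting: Mg sinθ = (1 + 1.000)Ma, so a = g sinθ/(1 + 1.000) = (9.81) sin 18.0° / 2.000 = 1.516 m/s².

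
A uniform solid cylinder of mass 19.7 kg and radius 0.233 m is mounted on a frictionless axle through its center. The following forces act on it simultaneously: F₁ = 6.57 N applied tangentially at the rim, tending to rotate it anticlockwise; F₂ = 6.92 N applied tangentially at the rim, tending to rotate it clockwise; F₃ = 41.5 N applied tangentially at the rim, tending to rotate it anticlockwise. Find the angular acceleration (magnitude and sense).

α ≈ 17.9 rad/s², anticlockwise

I = ½MR² = (1/2)(19.7)(0.233)² = 0.5347 kg·m².
Taking anticlockwise as positive: τ₁ = +(6.57)(0.233) = +1.531 N·m; τ₂ = −(6.92)(0.233) = −1.612 N·m; τ₃ = +(41.5)(0.233) = +9.670 N·m.
Net torque τ = 9.588 N·m.
α = τ/I = 9.588/0.5347 = 17.93 rad/s².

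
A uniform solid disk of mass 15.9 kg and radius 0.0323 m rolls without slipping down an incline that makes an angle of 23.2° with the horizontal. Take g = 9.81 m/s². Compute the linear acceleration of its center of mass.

a ≈ 2.58 m/s²

Translation along the incline: Mg sinθ − f = Ma.
Rotation about the center: fR = Iα with I = ½MR². No-slip gives a = αR, so f = (I/R²)a = (1/2)M a.
Substituting: Mg sinθ = (1 + 0.5000)Ma, so a = g sinθ/(1 + 0.5000) = (9.81) sin 23.2° / 1.500 = 2.576 m/s².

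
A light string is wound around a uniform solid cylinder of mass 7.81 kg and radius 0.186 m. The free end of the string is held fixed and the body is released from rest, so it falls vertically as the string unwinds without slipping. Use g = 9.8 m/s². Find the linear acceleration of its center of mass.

Translation: Mg − T = Ma. Rotation about the center: TR = Iα with I = ½MR².
With a = αR: T = (I/R²)a = (1/2)M a, so Mg = (1 + 0.5000)Ma.
a = g/(1 + 0.5000) = 9.8/1.500 = 6.533 m/s².

a ≈ 6.53 m/s²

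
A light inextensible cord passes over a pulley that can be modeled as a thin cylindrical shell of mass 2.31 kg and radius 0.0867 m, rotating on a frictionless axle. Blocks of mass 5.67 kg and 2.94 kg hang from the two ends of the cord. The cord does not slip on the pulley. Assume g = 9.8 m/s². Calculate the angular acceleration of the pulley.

α ≈ 28.3 rad/s²

I = MR² = (2.31)(0.0867)² = 0.01736 kg·m².
Heavier block: m₁g − T₁ = m₁a. Lighter block: T₂ − m₂g = m₂a.
Pulley: (T₁ − T₂)R = Iα = I(a/R), so T₁ − T₂ = (I/R²)a = 1·M_p a = 2.310·a.
Adding the three: (m₁ − m₂)g = (m₁ + m₂ + 2.310)a, so a = (5.67 − 2.94)(9.8)/(5.67 + 2.94 + 2.310) = 2.450 m/s².
α = a/R = 2.450/0.0867 = 28.26 rad/s².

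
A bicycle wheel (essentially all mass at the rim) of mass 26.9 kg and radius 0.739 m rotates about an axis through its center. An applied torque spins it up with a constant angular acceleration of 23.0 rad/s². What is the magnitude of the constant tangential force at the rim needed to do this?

I = MR² = (26.9)(0.739)² = 14.69 kg·m².
The required torque is τ = Iα = (14.69)(23.00) = 337.9 N·m.
A tangential force at the rim gives τ = FR, so F = τ/R = 337.9/0.739 = 457.2 N.

F ≈ 457 N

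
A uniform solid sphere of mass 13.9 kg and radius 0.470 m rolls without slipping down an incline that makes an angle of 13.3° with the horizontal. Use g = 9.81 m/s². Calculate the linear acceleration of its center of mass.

Translation along the incline: Mg sinθ − f = Ma.
Rotation about the center: fR = Iα with I = (2/5)MR². No-slip gives a = αR, so f = (I/R²)a = (2/5)M a.
Substituting: Mg sinθ = (1 + 0.4000)Ma, so a = g sinθ/(1 + 0.4000) = (9.81) sin 13.3° / 1.400 = 1.612 m/s².

a ≈ 1.61 m/s²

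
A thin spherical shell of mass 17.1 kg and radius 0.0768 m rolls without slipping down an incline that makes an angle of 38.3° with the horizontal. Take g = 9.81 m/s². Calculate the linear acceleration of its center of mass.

Translation along the incline: Mg sinθ − f = Ma.
Rotation about the center: fR = Iα with I = (2/3)MR². No-slip gives a = αR, so f = (I/R²)a = (2/3)M a.
Substituting: Mg sinθ = (1 + 0.6667)Ma, so a = g sinθ/(1 + 0.6667) = (9.81) sin 38.3° / 1.667 = 3.648 m/s².

a ≈ 3.65 m/s²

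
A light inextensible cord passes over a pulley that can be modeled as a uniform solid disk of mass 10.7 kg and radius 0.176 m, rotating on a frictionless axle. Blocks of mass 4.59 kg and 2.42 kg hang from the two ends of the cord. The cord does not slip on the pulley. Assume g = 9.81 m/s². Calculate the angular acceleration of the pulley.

I = ½MR² = (1/2)(10.7)(0.176)² = 0.1657 kg·m².
Heavier block: m₁g − T₁ = m₁a. Lighter block: T₂ − m₂g = m₂a.
Pulley: (T₁ − T₂)R = Iα = I(a/R), so T₁ − T₂ = (I/R²)a = (1/2)M_p a = 5.350·a.
Adding the three: (m₁ − m₂)g = (m₁ + m₂ + 5.350)a, so a = (4.59 − 2.42)(9.81)/(4.59 + 2.42 + 5.350) = 1.722 m/s².
α = a/R = 1.722/0.176 = 9.786 rad/s².

α ≈ 9.79 rad/s²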